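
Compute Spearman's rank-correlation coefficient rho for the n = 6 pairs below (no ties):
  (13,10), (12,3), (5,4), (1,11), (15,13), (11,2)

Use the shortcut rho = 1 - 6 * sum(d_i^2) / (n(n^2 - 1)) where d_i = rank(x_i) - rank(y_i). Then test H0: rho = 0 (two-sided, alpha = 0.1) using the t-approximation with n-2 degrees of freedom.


Step 1: Rank x and y separately (midranks; no ties here).
rank(x): 13->5, 12->4, 5->2, 1->1, 15->6, 11->3
rank(y): 10->4, 3->2, 4->3, 11->5, 13->6, 2->1
Step 2: d_i = R_x(i) - R_y(i); compute d_i^2.
  (5-4)^2=1, (4-2)^2=4, (2-3)^2=1, (1-5)^2=16, (6-6)^2=0, (3-1)^2=4
sum(d^2) = 26.
Step 3: rho = 1 - 6*26 / (6*(6^2 - 1)) = 1 - 156/210 = 0.257143.
Step 4: Under H0, t = rho * sqrt((n-2)/(1-rho^2)) = 0.5322 ~ t(4).
Step 5: Two-sided p-value from the t-distribution with 4 df = 0.622787.
Step 6: alpha = 0.1. fail to reject H0.

rho = 0.2571, p = 0.622787, fail to reject H0 at alpha = 0.1.


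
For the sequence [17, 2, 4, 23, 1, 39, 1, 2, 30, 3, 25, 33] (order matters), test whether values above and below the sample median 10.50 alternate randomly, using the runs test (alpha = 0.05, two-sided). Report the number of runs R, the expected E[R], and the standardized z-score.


Step 1: Compute median = 10.50; label A = above, B = below.
Labels in order: ABBABABBABAA  (n_A = 6, n_B = 6)
Step 2: Count runs R = 9.
Step 3: Under H0 (random ordering), E[R] = 2*n_A*n_B/(n_A+n_B) + 1 = 2*6*6/12 + 1 = 7.0000.
        Var[R] = 2*n_A*n_B*(2*n_A*n_B - n_A - n_B) / ((n_A+n_B)^2 * (n_A+n_B-1)) = 4320/1584 = 2.7273.
        SD[R] = 1.6514.
Step 4: Continuity-corrected z = (R - 0.5 - E[R]) / SD[R] = (9 - 0.5 - 7.0000) / 1.6514 = 0.9083.
Step 5: Two-sided p-value via normal approximation = 2*(1 - Phi(|z|)) = 0.363722.
Step 6: alpha = 0.05. fail to reject H0.

R = 9, z = 0.9083, p = 0.363722, fail to reject H0.


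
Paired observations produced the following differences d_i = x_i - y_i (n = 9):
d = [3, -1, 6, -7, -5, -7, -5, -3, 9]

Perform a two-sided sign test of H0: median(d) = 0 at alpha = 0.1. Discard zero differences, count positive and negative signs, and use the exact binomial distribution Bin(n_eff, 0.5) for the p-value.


Step 1: Discard zero differences. Original n = 9; n_eff = number of nonzero differences = 9.
Nonzero differences (with sign): +3, -1, +6, -7, -5, -7, -5, -3, +9
Step 2: Count signs: positive = 3, negative = 6.
Step 3: Under H0: P(positive) = 0.5, so the number of positives S ~ Bin(9, 0.5).
Step 4: Two-sided exact p-value = sum of Bin(9,0.5) probabilities at or below the observed probability = 0.507812.
Step 5: alpha = 0.1. fail to reject H0.

n_eff = 9, pos = 3, neg = 6, p = 0.507812, fail to reject H0.


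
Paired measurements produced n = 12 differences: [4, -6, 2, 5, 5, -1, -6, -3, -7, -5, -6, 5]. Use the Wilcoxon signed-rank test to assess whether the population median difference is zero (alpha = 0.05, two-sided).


Step 1: Drop any zero differences (none here) and take |d_i|.
|d| = [4, 6, 2, 5, 5, 1, 6, 3, 7, 5, 6, 5]
Step 2: Midrank |d_i| (ties get averaged ranks).
ranks: |4|->4, |6|->10, |2|->2, |5|->6.5, |5|->6.5, |1|->1, |6|->10, |3|->3, |7|->12, |5|->6.5, |6|->10, |5|->6.5
Step 3: Attach original signs; sum ranks with positive sign and with negative sign.
W+ = 4 + 2 + 6.5 + 6.5 + 6.5 = 25.5
W- = 10 + 1 + 10 + 3 + 12 + 6.5 + 10 = 52.5
(Check: W+ + W- = 78 should equal n(n+1)/2 = 78.)
Step 4: Test statistic W = min(W+, W-) = 25.5.
Step 5: Ties in |d|, so use the tie-corrected normal approximation.
        E[W] = n(n+1)/4 = 12*13/4 = 39.
        Tie groups: |d|=5 (t=4), |d|=6 (t=3); sum(t^3 - t) = 84.
        Var[W] = n(n+1)(2n+1)/24 - sum(t^3-t)/48 = 3900/24 - 84/48 = 160.75.
        z = (W - E[W]) / sqrt(Var[W]) = (25.5 - 39) / 12.6787 = -1.0648.
        Two-sided p = 2*Phi(z) = 0.286977.
Step 6: alpha = 0.05. fail to reject H0.

W+ = 25.5, W- = 52.5, W = min = 25.5, p = 0.286977, fail to reject H0.


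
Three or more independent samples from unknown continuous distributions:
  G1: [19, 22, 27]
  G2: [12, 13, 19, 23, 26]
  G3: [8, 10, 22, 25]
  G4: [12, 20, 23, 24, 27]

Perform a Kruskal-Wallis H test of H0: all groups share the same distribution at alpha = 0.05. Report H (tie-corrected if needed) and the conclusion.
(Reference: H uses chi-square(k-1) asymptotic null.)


Step 1: Combine all N = 17 observations and assign midranks.
sorted (value, group, rank): (8,G3,1), (10,G3,2), (12,G2,3.5), (12,G4,3.5), (13,G2,5), (19,G1,6.5), (19,G2,6.5), (20,G4,8), (22,G1,9.5), (22,G3,9.5), (23,G2,11.5), (23,G4,11.5), (24,G4,13), (25,G3,14), (26,G2,15), (27,G1,16.5), (27,G4,16.5)
Step 2: Sum ranks within each group.
R_1 = 32.5 (n_1 = 3)
R_2 = 41.5 (n_2 = 5)
R_3 = 26.5 (n_3 = 4)
R_4 = 52.5 (n_4 = 5)
Step 3: H = 12/(N(N+1)) * sum(R_i^2/n_i) - 3(N+1)
     = 12/(17*18) * (32.5^2/3 + 41.5^2/5 + 26.5^2/4 + 52.5^2/5) - 3*18
     = 0.039216 * 1423.35 - 54
     = 1.817484.
Step 4: Ties present; correction factor C = 1 - 30/(17^3 - 17) = 0.993873. Corrected H = 1.817484 / 0.993873 = 1.828689.
Step 5: Under H0, H ~ chi^2(3); p-value = 0.608712.
Step 6: alpha = 0.05. fail to reject H0.

H = 1.8287, df = 3, p = 0.608712, fail to reject H0.


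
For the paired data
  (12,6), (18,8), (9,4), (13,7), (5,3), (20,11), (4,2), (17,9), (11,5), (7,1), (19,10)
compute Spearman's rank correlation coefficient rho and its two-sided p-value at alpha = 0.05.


Step 1: Rank x and y separately (midranks; no ties here).
rank(x): 12->6, 18->9, 9->4, 13->7, 5->2, 20->11, 4->1, 17->8, 11->5, 7->3, 19->10
rank(y): 6->6, 8->8, 4->4, 7->7, 3->3, 11->11, 2->2, 9->9, 5->5, 1->1, 10->10
Step 2: d_i = R_x(i) - R_y(i); compute d_i^2.
  (6-6)^2=0, (9-8)^2=1, (4-4)^2=0, (7-7)^2=0, (2-3)^2=1, (11-11)^2=0, (1-2)^2=1, (8-9)^2=1, (5-5)^2=0, (3-1)^2=4, (10-10)^2=0
sum(d^2) = 8.
Step 3: rho = 1 - 6*8 / (11*(11^2 - 1)) = 1 - 48/1320 = 0.963636.
Step 4: Under H0, t = rho * sqrt((n-2)/(1-rho^2)) = 10.8186 ~ t(9).
Step 5: Two-sided p-value from the t-distribution with 9 df = 0.000002.
Step 6: alpha = 0.05. reject H0.

rho = 0.9636, p = 0.000002, reject H0 at alpha = 0.05.


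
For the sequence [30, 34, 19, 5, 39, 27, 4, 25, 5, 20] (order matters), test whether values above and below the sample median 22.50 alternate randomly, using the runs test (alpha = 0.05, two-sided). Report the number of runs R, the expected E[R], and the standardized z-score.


Step 1: Compute median = 22.50; label A = above, B = below.
Labels in order: AABBAABABB  (n_A = 5, n_B = 5)
Step 2: Count runs R = 6.
Step 3: Under H0 (random ordering), E[R] = 2*n_A*n_B/(n_A+n_B) + 1 = 2*5*5/10 + 1 = 6.0000.
        Var[R] = 2*n_A*n_B*(2*n_A*n_B - n_A - n_B) / ((n_A+n_B)^2 * (n_A+n_B-1)) = 2000/900 = 2.2222.
        SD[R] = 1.4907.
Step 4: R = E[R], so z = 0 with no continuity correction.
Step 5: Two-sided p-value via normal approximation = 2*(1 - Phi(|z|)) = 1.000000.
Step 6: alpha = 0.05. fail to reject H0.

R = 6, z = 0.0000, p = 1.000000, fail to reject H0.


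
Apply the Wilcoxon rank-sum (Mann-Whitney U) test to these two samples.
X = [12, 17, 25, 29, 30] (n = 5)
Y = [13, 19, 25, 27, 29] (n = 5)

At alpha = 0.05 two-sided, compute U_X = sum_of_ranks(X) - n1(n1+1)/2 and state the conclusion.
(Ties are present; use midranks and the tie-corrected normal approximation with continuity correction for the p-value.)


Step 1: Combine and sort all 10 observations; assign midranks.
sorted (value, group): (12,X), (13,Y), (17,X), (19,Y), (25,X), (25,Y), (27,Y), (29,X), (29,Y), (30,X)
ranks: 12->1, 13->2, 17->3, 19->4, 25->5.5, 25->5.5, 27->7, 29->8.5, 29->8.5, 30->10
Step 2: Rank sum for X: R1 = 1 + 3 + 5.5 + 8.5 + 10 = 28.
Step 3: U_X = R1 - n1(n1+1)/2 = 28 - 5*6/2 = 28 - 15 = 13.
       U_Y = n1*n2 - U_X = 25 - 13 = 12.
Step 4: Ties are present, so use the tie-corrected normal approximation (with continuity correction) for the p-value.
Step 5: p-value = 1.000000; compare to alpha = 0.05. fail to reject H0.

U_X = 13, p = 1.000000, fail to reject H0 at alpha = 0.05.


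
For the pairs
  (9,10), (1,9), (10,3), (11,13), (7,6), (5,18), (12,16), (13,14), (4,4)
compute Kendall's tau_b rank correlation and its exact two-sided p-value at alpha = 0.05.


Step 1: Enumerate the 36 unordered pairs (i,j) with i<j and classify each by sign(x_j-x_i) * sign(y_j-y_i).
  (1,2):dx=-8,dy=-1->C; (1,3):dx=+1,dy=-7->D; (1,4):dx=+2,dy=+3->C; (1,5):dx=-2,dy=-4->C
  (1,6):dx=-4,dy=+8->D; (1,7):dx=+3,dy=+6->C; (1,8):dx=+4,dy=+4->C; (1,9):dx=-5,dy=-6->C
  (2,3):dx=+9,dy=-6->D; (2,4):dx=+10,dy=+4->C; (2,5):dx=+6,dy=-3->D; (2,6):dx=+4,dy=+9->C
  (2,7):dx=+11,dy=+7->C; (2,8):dx=+12,dy=+5->C; (2,9):dx=+3,dy=-5->D; (3,4):dx=+1,dy=+10->C
  (3,5):dx=-3,dy=+3->D; (3,6):dx=-5,dy=+15->D; (3,7):dx=+2,dy=+13->C; (3,8):dx=+3,dy=+11->C
  (3,9):dx=-6,dy=+1->D; (4,5):dx=-4,dy=-7->C; (4,6):dx=-6,dy=+5->D; (4,7):dx=+1,dy=+3->C
  (4,8):dx=+2,dy=+1->C; (4,9):dx=-7,dy=-9->C; (5,6):dx=-2,dy=+12->D; (5,7):dx=+5,dy=+10->C
  (5,8):dx=+6,dy=+8->C; (5,9):dx=-3,dy=-2->C; (6,7):dx=+7,dy=-2->D; (6,8):dx=+8,dy=-4->D
  (6,9):dx=-1,dy=-14->C; (7,8):dx=+1,dy=-2->D; (7,9):dx=-8,dy=-12->C; (8,9):dx=-9,dy=-10->C
Step 2: C = 23, D = 13, total pairs = 36.
Step 3: tau = (C - D)/(n(n-1)/2) = (23 - 13)/36 = 0.277778.
Step 4: Exact two-sided p-value (enumerate n! = 362880 permutations of y under H0): p = 0.358488.
Step 5: alpha = 0.05. fail to reject H0.

tau_b = 0.2778 (C=23, D=13), p = 0.358488, fail to reject H0.


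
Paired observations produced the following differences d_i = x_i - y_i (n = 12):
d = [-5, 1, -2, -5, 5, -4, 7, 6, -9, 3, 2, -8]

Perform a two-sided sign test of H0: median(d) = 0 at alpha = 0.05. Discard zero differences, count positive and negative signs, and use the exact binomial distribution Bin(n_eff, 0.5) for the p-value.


Step 1: Discard zero differences. Original n = 12; n_eff = number of nonzero differences = 12.
Nonzero differences (with sign): -5, +1, -2, -5, +5, -4, +7, +6, -9, +3, +2, -8
Step 2: Count signs: positive = 6, negative = 6.
Step 3: Under H0: P(positive) = 0.5, so the number of positives S ~ Bin(12, 0.5).
Step 4: Two-sided exact p-value = sum of Bin(12,0.5) probabilities at or below the observed probability = 1.000000.
Step 5: alpha = 0.05. fail to reject H0.

n_eff = 12, pos = 6, neg = 6, p = 1.000000, fail to reject H0.


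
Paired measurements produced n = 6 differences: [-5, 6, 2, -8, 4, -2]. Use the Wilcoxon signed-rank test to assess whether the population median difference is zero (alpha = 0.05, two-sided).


Step 1: Drop any zero differences (none here) and take |d_i|.
|d| = [5, 6, 2, 8, 4, 2]
Step 2: Midrank |d_i| (ties get averaged ranks).
ranks: |5|->4, |6|->5, |2|->1.5, |8|->6, |4|->3, |2|->1.5
Step 3: Attach original signs; sum ranks with positive sign and with negative sign.
W+ = 5 + 1.5 + 3 = 9.5
W- = 4 + 6 + 1.5 = 11.5
(Check: W+ + W- = 21 should equal n(n+1)/2 = 21.)
Step 4: Test statistic W = min(W+, W-) = 9.5.
Step 5: Ties in |d|, so use the tie-corrected normal approximation.
        E[W] = n(n+1)/4 = 6*7/4 = 10.5.
        Tie groups: |d|=2 (t=2); sum(t^3 - t) = 6.
        Var[W] = n(n+1)(2n+1)/24 - sum(t^3-t)/48 = 546/24 - 6/48 = 22.625.
        z = (W - E[W]) / sqrt(Var[W]) = (9.5 - 10.5) / 4.7566 = -0.2102.
        Two-sided p = 2*Phi(z) = 0.833484.
Step 6: alpha = 0.05. fail to reject H0.

W+ = 9.5, W- = 11.5, W = min = 9.5, p = 0.833484, fail to reject H0.


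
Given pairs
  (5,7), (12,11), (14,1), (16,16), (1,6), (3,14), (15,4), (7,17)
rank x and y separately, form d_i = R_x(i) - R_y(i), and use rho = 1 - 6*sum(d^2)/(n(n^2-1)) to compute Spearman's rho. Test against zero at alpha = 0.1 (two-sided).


Step 1: Rank x and y separately (midranks; no ties here).
rank(x): 5->3, 12->5, 14->6, 16->8, 1->1, 3->2, 15->7, 7->4
rank(y): 7->4, 11->5, 1->1, 16->7, 6->3, 14->6, 4->2, 17->8
Step 2: d_i = R_x(i) - R_y(i); compute d_i^2.
  (3-4)^2=1, (5-5)^2=0, (6-1)^2=25, (8-7)^2=1, (1-3)^2=4, (2-6)^2=16, (7-2)^2=25, (4-8)^2=16
sum(d^2) = 88.
Step 3: rho = 1 - 6*88 / (8*(8^2 - 1)) = 1 - 528/504 = -0.047619.
Step 4: Under H0, t = rho * sqrt((n-2)/(1-rho^2)) = -0.1168 ~ t(6).
Step 5: Two-sided p-value from the t-distribution with 6 df = 0.910849.
Step 6: alpha = 0.1. fail to reject H0.

rho = -0.0476, p = 0.910849, fail to reject H0 at alpha = 0.1.


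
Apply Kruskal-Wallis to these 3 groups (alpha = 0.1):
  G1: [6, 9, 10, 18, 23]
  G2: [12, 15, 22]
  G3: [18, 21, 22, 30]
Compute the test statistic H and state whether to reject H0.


Step 1: Combine all N = 12 observations and assign midranks.
sorted (value, group, rank): (6,G1,1), (9,G1,2), (10,G1,3), (12,G2,4), (15,G2,5), (18,G1,6.5), (18,G3,6.5), (21,G3,8), (22,G2,9.5), (22,G3,9.5), (23,G1,11), (30,G3,12)
Step 2: Sum ranks within each group.
R_1 = 23.5 (n_1 = 5)
R_2 = 18.5 (n_2 = 3)
R_3 = 36 (n_3 = 4)
Step 3: H = 12/(N(N+1)) * sum(R_i^2/n_i) - 3(N+1)
     = 12/(12*13) * (23.5^2/5 + 18.5^2/3 + 36^2/4) - 3*13
     = 0.076923 * 548.533 - 39
     = 3.194872.
Step 4: Ties present; correction factor C = 1 - 12/(12^3 - 12) = 0.993007. Corrected H = 3.194872 / 0.993007 = 3.217371.
Step 5: Under H0, H ~ chi^2(2); p-value = 0.200151.
Step 6: alpha = 0.1. fail to reject H0.

H = 3.2174, df = 2, p = 0.200151, fail to reject H0.


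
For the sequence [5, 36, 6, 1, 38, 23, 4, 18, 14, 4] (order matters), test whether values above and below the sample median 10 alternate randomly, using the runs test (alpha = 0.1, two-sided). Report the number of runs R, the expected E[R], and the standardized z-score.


Step 1: Compute median = 10; label A = above, B = below.
Labels in order: BABBAABAAB  (n_A = 5, n_B = 5)
Step 2: Count runs R = 7.
Step 3: Under H0 (random ordering), E[R] = 2*n_A*n_B/(n_A+n_B) + 1 = 2*5*5/10 + 1 = 6.0000.
        Var[R] = 2*n_A*n_B*(2*n_A*n_B - n_A - n_B) / ((n_A+n_B)^2 * (n_A+n_B-1)) = 2000/900 = 2.2222.
        SD[R] = 1.4907.
Step 4: Continuity-corrected z = (R - 0.5 - E[R]) / SD[R] = (7 - 0.5 - 6.0000) / 1.4907 = 0.3354.
Step 5: Two-sided p-value via normal approximation = 2*(1 - Phi(|z|)) = 0.737316.
Step 6: alpha = 0.1. fail to reject H0.

R = 7, z = 0.3354, p = 0.737316, fail to reject H0.


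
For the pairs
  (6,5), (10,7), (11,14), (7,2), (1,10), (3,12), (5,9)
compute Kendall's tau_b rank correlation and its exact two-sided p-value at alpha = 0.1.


Step 1: Enumerate the 21 unordered pairs (i,j) with i<j and classify each by sign(x_j-x_i) * sign(y_j-y_i).
  (1,2):dx=+4,dy=+2->C; (1,3):dx=+5,dy=+9->C; (1,4):dx=+1,dy=-3->D; (1,5):dx=-5,dy=+5->D
  (1,6):dx=-3,dy=+7->D; (1,7):dx=-1,dy=+4->D; (2,3):dx=+1,dy=+7->C; (2,4):dx=-3,dy=-5->C
  (2,5):dx=-9,dy=+3->D; (2,6):dx=-7,dy=+5->D; (2,7):dx=-5,dy=+2->D; (3,4):dx=-4,dy=-12->C
  (3,5):dx=-10,dy=-4->C; (3,6):dx=-8,dy=-2->C; (3,7):dx=-6,dy=-5->C; (4,5):dx=-6,dy=+8->D
  (4,6):dx=-4,dy=+10->D; (4,7):dx=-2,dy=+7->D; (5,6):dx=+2,dy=+2->C; (5,7):dx=+4,dy=-1->D
  (6,7):dx=+2,dy=-3->D
Step 2: C = 9, D = 12, total pairs = 21.
Step 3: tau = (C - D)/(n(n-1)/2) = (9 - 12)/21 = -0.142857.
Step 4: Exact two-sided p-value (enumerate n! = 5040 permutations of y under H0): p = 0.772619.
Step 5: alpha = 0.1. fail to reject H0.

tau_b = -0.1429 (C=9, D=12), p = 0.772619, fail to reject H0.


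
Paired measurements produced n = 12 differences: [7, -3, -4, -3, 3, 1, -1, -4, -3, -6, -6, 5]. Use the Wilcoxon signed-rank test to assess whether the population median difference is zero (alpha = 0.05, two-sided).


Step 1: Drop any zero differences (none here) and take |d_i|.
|d| = [7, 3, 4, 3, 3, 1, 1, 4, 3, 6, 6, 5]
Step 2: Midrank |d_i| (ties get averaged ranks).
ranks: |7|->12, |3|->4.5, |4|->7.5, |3|->4.5, |3|->4.5, |1|->1.5, |1|->1.5, |4|->7.5, |3|->4.5, |6|->10.5, |6|->10.5, |5|->9
Step 3: Attach original signs; sum ranks with positive sign and with negative sign.
W+ = 12 + 4.5 + 1.5 + 9 = 27
W- = 4.5 + 7.5 + 4.5 + 1.5 + 7.5 + 4.5 + 10.5 + 10.5 = 51
(Check: W+ + W- = 78 should equal n(n+1)/2 = 78.)
Step 4: Test statistic W = min(W+, W-) = 27.
Step 5: Ties in |d|, so use the tie-corrected normal approximation.
        E[W] = n(n+1)/4 = 12*13/4 = 39.
        Tie groups: |d|=1 (t=2), |d|=3 (t=4), |d|=4 (t=2), |d|=6 (t=2); sum(t^3 - t) = 78.
        Var[W] = n(n+1)(2n+1)/24 - sum(t^3-t)/48 = 3900/24 - 78/48 = 160.875.
        z = (W - E[W]) / sqrt(Var[W]) = (27 - 39) / 12.6837 = -0.9461.
        Two-sided p = 2*Phi(z) = 0.344098.
Step 6: alpha = 0.05. fail to reject H0.

W+ = 27, W- = 51, W = min = 27, p = 0.344098, fail to reject H0.


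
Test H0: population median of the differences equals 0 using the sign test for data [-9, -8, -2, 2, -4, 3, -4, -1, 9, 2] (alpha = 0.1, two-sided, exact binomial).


Step 1: Discard zero differences. Original n = 10; n_eff = number of nonzero differences = 10.
Nonzero differences (with sign): -9, -8, -2, +2, -4, +3, -4, -1, +9, +2
Step 2: Count signs: positive = 4, negative = 6.
Step 3: Under H0: P(positive) = 0.5, so the number of positives S ~ Bin(10, 0.5).
Step 4: Two-sided exact p-value = sum of Bin(10,0.5) probabilities at or below the observed probability = 0.753906.
Step 5: alpha = 0.1. fail to reject H0.

n_eff = 10, pos = 4, neg = 6, p = 0.753906, fail to reject H0.


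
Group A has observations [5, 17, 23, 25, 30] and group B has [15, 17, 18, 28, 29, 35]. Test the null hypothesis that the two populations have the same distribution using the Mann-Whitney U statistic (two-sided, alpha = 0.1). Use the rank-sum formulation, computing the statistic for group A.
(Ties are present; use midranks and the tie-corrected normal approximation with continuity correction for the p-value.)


Step 1: Combine and sort all 11 observations; assign midranks.
sorted (value, group): (5,X), (15,Y), (17,X), (17,Y), (18,Y), (23,X), (25,X), (28,Y), (29,Y), (30,X), (35,Y)
ranks: 5->1, 15->2, 17->3.5, 17->3.5, 18->5, 23->6, 25->7, 28->8, 29->9, 30->10, 35->11
Step 2: Rank sum for X: R1 = 1 + 3.5 + 6 + 7 + 10 = 27.5.
Step 3: U_X = R1 - n1(n1+1)/2 = 27.5 - 5*6/2 = 27.5 - 15 = 12.5.
       U_Y = n1*n2 - U_X = 30 - 12.5 = 17.5.
Step 4: Ties are present, so use the tie-corrected normal approximation (with continuity correction) for the p-value.
Step 5: p-value = 0.714379; compare to alpha = 0.1. fail to reject H0.

U_X = 12.5, p = 0.714379, fail to reject H0 at alpha = 0.1.


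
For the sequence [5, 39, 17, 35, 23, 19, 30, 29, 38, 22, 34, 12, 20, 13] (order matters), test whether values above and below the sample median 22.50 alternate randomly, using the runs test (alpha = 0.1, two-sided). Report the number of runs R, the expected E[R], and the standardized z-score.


Step 1: Compute median = 22.50; label A = above, B = below.
Labels in order: BABAABAAABABBB  (n_A = 7, n_B = 7)
Step 2: Count runs R = 9.
Step 3: Under H0 (random ordering), E[R] = 2*n_A*n_B/(n_A+n_B) + 1 = 2*7*7/14 + 1 = 8.0000.
        Var[R] = 2*n_A*n_B*(2*n_A*n_B - n_A - n_B) / ((n_A+n_B)^2 * (n_A+n_B-1)) = 8232/2548 = 3.2308.
        SD[R] = 1.7974.
Step 4: Continuity-corrected z = (R - 0.5 - E[R]) / SD[R] = (9 - 0.5 - 8.0000) / 1.7974 = 0.2782.
Step 5: Two-sided p-value via normal approximation = 2*(1 - Phi(|z|)) = 0.780879.
Step 6: alpha = 0.1. fail to reject H0.

R = 9, z = 0.2782, p = 0.780879, fail to reject H0.


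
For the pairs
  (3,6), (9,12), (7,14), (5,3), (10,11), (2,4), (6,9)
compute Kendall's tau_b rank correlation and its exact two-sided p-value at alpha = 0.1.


Step 1: Enumerate the 21 unordered pairs (i,j) with i<j and classify each by sign(x_j-x_i) * sign(y_j-y_i).
  (1,2):dx=+6,dy=+6->C; (1,3):dx=+4,dy=+8->C; (1,4):dx=+2,dy=-3->D; (1,5):dx=+7,dy=+5->C
  (1,6):dx=-1,dy=-2->C; (1,7):dx=+3,dy=+3->C; (2,3):dx=-2,dy=+2->D; (2,4):dx=-4,dy=-9->C
  (2,5):dx=+1,dy=-1->D; (2,6):dx=-7,dy=-8->C; (2,7):dx=-3,dy=-3->C; (3,4):dx=-2,dy=-11->C
  (3,5):dx=+3,dy=-3->D; (3,6):dx=-5,dy=-10->C; (3,7):dx=-1,dy=-5->C; (4,5):dx=+5,dy=+8->C
  (4,6):dx=-3,dy=+1->D; (4,7):dx=+1,dy=+6->C; (5,6):dx=-8,dy=-7->C; (5,7):dx=-4,dy=-2->C
  (6,7):dx=+4,dy=+5->C
Step 2: C = 16, D = 5, total pairs = 21.
Step 3: tau = (C - D)/(n(n-1)/2) = (16 - 5)/21 = 0.523810.
Step 4: Exact two-sided p-value (enumerate n! = 5040 permutations of y under H0): p = 0.136111.
Step 5: alpha = 0.1. fail to reject H0.

tau_b = 0.5238 (C=16, D=5), p = 0.136111, fail to reject H0.


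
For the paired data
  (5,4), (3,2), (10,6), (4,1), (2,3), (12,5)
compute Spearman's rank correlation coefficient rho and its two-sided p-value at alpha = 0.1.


Step 1: Rank x and y separately (midranks; no ties here).
rank(x): 5->4, 3->2, 10->5, 4->3, 2->1, 12->6
rank(y): 4->4, 2->2, 6->6, 1->1, 3->3, 5->5
Step 2: d_i = R_x(i) - R_y(i); compute d_i^2.
  (4-4)^2=0, (2-2)^2=0, (5-6)^2=1, (3-1)^2=4, (1-3)^2=4, (6-5)^2=1
sum(d^2) = 10.
Step 3: rho = 1 - 6*10 / (6*(6^2 - 1)) = 1 - 60/210 = 0.714286.
Step 4: Under H0, t = rho * sqrt((n-2)/(1-rho^2)) = 2.0412 ~ t(4).
Step 5: Two-sided p-value from the t-distribution with 4 df = 0.110787.
Step 6: alpha = 0.1. fail to reject H0.

rho = 0.7143, p = 0.110787, fail to reject H0 at alpha = 0.1.


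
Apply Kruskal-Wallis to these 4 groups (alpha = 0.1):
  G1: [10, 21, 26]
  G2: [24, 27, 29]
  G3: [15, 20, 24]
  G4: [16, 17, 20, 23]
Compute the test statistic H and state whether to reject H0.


Step 1: Combine all N = 13 observations and assign midranks.
sorted (value, group, rank): (10,G1,1), (15,G3,2), (16,G4,3), (17,G4,4), (20,G3,5.5), (20,G4,5.5), (21,G1,7), (23,G4,8), (24,G2,9.5), (24,G3,9.5), (26,G1,11), (27,G2,12), (29,G2,13)
Step 2: Sum ranks within each group.
R_1 = 19 (n_1 = 3)
R_2 = 34.5 (n_2 = 3)
R_3 = 17 (n_3 = 3)
R_4 = 20.5 (n_4 = 4)
Step 3: H = 12/(N(N+1)) * sum(R_i^2/n_i) - 3(N+1)
     = 12/(13*14) * (19^2/3 + 34.5^2/3 + 17^2/3 + 20.5^2/4) - 3*14
     = 0.065934 * 718.479 - 42
     = 5.372253.
Step 4: Ties present; correction factor C = 1 - 12/(13^3 - 13) = 0.994505. Corrected H = 5.372253 / 0.994505 = 5.401934.
Step 5: Under H0, H ~ chi^2(3); p-value = 0.144623.
Step 6: alpha = 0.1. fail to reject H0.

H = 5.4019, df = 3, p = 0.144623, fail to reject H0.


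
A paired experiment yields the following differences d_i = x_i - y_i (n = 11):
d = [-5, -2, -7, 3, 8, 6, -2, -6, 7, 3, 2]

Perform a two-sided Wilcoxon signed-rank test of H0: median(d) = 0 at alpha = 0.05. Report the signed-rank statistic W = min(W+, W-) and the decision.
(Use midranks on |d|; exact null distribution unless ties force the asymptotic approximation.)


Step 1: Drop any zero differences (none here) and take |d_i|.
|d| = [5, 2, 7, 3, 8, 6, 2, 6, 7, 3, 2]
Step 2: Midrank |d_i| (ties get averaged ranks).
ranks: |5|->6, |2|->2, |7|->9.5, |3|->4.5, |8|->11, |6|->7.5, |2|->2, |6|->7.5, |7|->9.5, |3|->4.5, |2|->2
Step 3: Attach original signs; sum ranks with positive sign and with negative sign.
W+ = 4.5 + 11 + 7.5 + 9.5 + 4.5 + 2 = 39
W- = 6 + 2 + 9.5 + 2 + 7.5 = 27
(Check: W+ + W- = 66 should equal n(n+1)/2 = 66.)
Step 4: Test statistic W = min(W+, W-) = 27.
Step 5: Ties in |d|, so use the tie-corrected normal approximation.
        E[W] = n(n+1)/4 = 11*12/4 = 33.
        Tie groups: |d|=2 (t=3), |d|=3 (t=2), |d|=6 (t=2), |d|=7 (t=2); sum(t^3 - t) = 42.
        Var[W] = n(n+1)(2n+1)/24 - sum(t^3-t)/48 = 3036/24 - 42/48 = 125.625.
        z = (W - E[W]) / sqrt(Var[W]) = (27 - 33) / 11.2083 = -0.5353.
        Two-sided p = 2*Phi(z) = 0.592429.
Step 6: alpha = 0.05. fail to reject H0.

W+ = 39, W- = 27, W = min = 27, p = 0.592429, fail to reject H0.


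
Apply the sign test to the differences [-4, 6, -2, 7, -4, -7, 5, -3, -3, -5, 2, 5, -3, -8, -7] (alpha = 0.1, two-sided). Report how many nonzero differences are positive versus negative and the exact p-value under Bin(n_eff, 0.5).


Step 1: Discard zero differences. Original n = 15; n_eff = number of nonzero differences = 15.
Nonzero differences (with sign): -4, +6, -2, +7, -4, -7, +5, -3, -3, -5, +2, +5, -3, -8, -7
Step 2: Count signs: positive = 5, negative = 10.
Step 3: Under H0: P(positive) = 0.5, so the number of positives S ~ Bin(15, 0.5).
Step 4: Two-sided exact p-value = sum of Bin(15,0.5) probabilities at or below the observed probability = 0.301758.
Step 5: alpha = 0.1. fail to reject H0.

n_eff = 15, pos = 5, neg = 10, p = 0.301758, fail to reject H0.


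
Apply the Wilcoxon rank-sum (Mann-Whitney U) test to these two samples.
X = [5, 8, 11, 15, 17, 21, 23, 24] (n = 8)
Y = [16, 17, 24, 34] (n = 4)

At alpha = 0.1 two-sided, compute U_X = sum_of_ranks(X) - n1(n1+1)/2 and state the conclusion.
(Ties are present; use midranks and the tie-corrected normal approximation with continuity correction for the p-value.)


Step 1: Combine and sort all 12 observations; assign midranks.
sorted (value, group): (5,X), (8,X), (11,X), (15,X), (16,Y), (17,X), (17,Y), (21,X), (23,X), (24,X), (24,Y), (34,Y)
ranks: 5->1, 8->2, 11->3, 15->4, 16->5, 17->6.5, 17->6.5, 21->8, 23->9, 24->10.5, 24->10.5, 34->12
Step 2: Rank sum for X: R1 = 1 + 2 + 3 + 4 + 6.5 + 8 + 9 + 10.5 = 44.
Step 3: U_X = R1 - n1(n1+1)/2 = 44 - 8*9/2 = 44 - 36 = 8.
       U_Y = n1*n2 - U_X = 32 - 8 = 24.
Step 4: Ties are present, so use the tie-corrected normal approximation (with continuity correction) for the p-value.
Step 5: p-value = 0.201148; compare to alpha = 0.1. fail to reject H0.

U_X = 8, p = 0.201148, fail to reject H0 at alpha = 0.1.


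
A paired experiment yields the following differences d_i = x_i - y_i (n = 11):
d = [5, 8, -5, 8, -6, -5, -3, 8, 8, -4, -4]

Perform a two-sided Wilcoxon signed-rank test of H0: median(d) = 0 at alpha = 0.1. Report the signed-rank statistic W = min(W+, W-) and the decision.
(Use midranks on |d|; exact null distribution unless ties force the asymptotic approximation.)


Step 1: Drop any zero differences (none here) and take |d_i|.
|d| = [5, 8, 5, 8, 6, 5, 3, 8, 8, 4, 4]
Step 2: Midrank |d_i| (ties get averaged ranks).
ranks: |5|->5, |8|->9.5, |5|->5, |8|->9.5, |6|->7, |5|->5, |3|->1, |8|->9.5, |8|->9.5, |4|->2.5, |4|->2.5
Step 3: Attach original signs; sum ranks with positive sign and with negative sign.
W+ = 5 + 9.5 + 9.5 + 9.5 + 9.5 = 43
W- = 5 + 7 + 5 + 1 + 2.5 + 2.5 = 23
(Check: W+ + W- = 66 should equal n(n+1)/2 = 66.)
Step 4: Test statistic W = min(W+, W-) = 23.
Step 5: Ties in |d|, so use the tie-corrected normal approximation.
        E[W] = n(n+1)/4 = 11*12/4 = 33.
        Tie groups: |d|=4 (t=2), |d|=5 (t=3), |d|=8 (t=4); sum(t^3 - t) = 90.
        Var[W] = n(n+1)(2n+1)/24 - sum(t^3-t)/48 = 3036/24 - 90/48 = 124.625.
        z = (W - E[W]) / sqrt(Var[W]) = (23 - 33) / 11.1636 = -0.8958.
        Two-sided p = 2*Phi(z) = 0.370375.
Step 6: alpha = 0.1. fail to reject H0.

W+ = 43, W- = 23, W = min = 23, p = 0.370375, fail to reject H0.


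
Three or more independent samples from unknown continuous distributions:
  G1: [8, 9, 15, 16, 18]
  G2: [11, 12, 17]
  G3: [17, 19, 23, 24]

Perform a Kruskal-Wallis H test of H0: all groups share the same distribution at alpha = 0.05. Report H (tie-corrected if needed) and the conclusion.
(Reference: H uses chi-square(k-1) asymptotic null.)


Step 1: Combine all N = 12 observations and assign midranks.
sorted (value, group, rank): (8,G1,1), (9,G1,2), (11,G2,3), (12,G2,4), (15,G1,5), (16,G1,6), (17,G2,7.5), (17,G3,7.5), (18,G1,9), (19,G3,10), (23,G3,11), (24,G3,12)
Step 2: Sum ranks within each group.
R_1 = 23 (n_1 = 5)
R_2 = 14.5 (n_2 = 3)
R_3 = 40.5 (n_3 = 4)
Step 3: H = 12/(N(N+1)) * sum(R_i^2/n_i) - 3(N+1)
     = 12/(12*13) * (23^2/5 + 14.5^2/3 + 40.5^2/4) - 3*13
     = 0.076923 * 585.946 - 39
     = 6.072756.
Step 4: Ties present; correction factor C = 1 - 6/(12^3 - 12) = 0.996503. Corrected H = 6.072756 / 0.996503 = 6.094064.
Step 5: Under H0, H ~ chi^2(2); p-value = 0.047500.
Step 6: alpha = 0.05. reject H0.

H = 6.0941, df = 2, p = 0.047500, reject H0.


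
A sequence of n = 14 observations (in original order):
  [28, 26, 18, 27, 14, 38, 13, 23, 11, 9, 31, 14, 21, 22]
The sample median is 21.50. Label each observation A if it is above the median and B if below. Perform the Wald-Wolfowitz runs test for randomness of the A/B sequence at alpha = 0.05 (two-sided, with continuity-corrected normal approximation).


Step 1: Compute median = 21.50; label A = above, B = below.
Labels in order: AABABABABBABBA  (n_A = 7, n_B = 7)
Step 2: Count runs R = 11.
Step 3: Under H0 (random ordering), E[R] = 2*n_A*n_B/(n_A+n_B) + 1 = 2*7*7/14 + 1 = 8.0000.
        Var[R] = 2*n_A*n_B*(2*n_A*n_B - n_A - n_B) / ((n_A+n_B)^2 * (n_A+n_B-1)) = 8232/2548 = 3.2308.
        SD[R] = 1.7974.
Step 4: Continuity-corrected z = (R - 0.5 - E[R]) / SD[R] = (11 - 0.5 - 8.0000) / 1.7974 = 1.3909.
Step 5: Two-sided p-value via normal approximation = 2*(1 - Phi(|z|)) = 0.164264.
Step 6: alpha = 0.05. fail to reject H0.

R = 11, z = 1.3909, p = 0.164264, fail to reject H0.


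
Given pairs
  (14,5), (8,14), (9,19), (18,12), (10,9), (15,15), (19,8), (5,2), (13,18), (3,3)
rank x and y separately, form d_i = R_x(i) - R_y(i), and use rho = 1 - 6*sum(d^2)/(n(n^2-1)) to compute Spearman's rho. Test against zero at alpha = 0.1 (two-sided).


Step 1: Rank x and y separately (midranks; no ties here).
rank(x): 14->7, 8->3, 9->4, 18->9, 10->5, 15->8, 19->10, 5->2, 13->6, 3->1
rank(y): 5->3, 14->7, 19->10, 12->6, 9->5, 15->8, 8->4, 2->1, 18->9, 3->2
Step 2: d_i = R_x(i) - R_y(i); compute d_i^2.
  (7-3)^2=16, (3-7)^2=16, (4-10)^2=36, (9-6)^2=9, (5-5)^2=0, (8-8)^2=0, (10-4)^2=36, (2-1)^2=1, (6-9)^2=9, (1-2)^2=1
sum(d^2) = 124.
Step 3: rho = 1 - 6*124 / (10*(10^2 - 1)) = 1 - 744/990 = 0.248485.
Step 4: Under H0, t = rho * sqrt((n-2)/(1-rho^2)) = 0.7256 ~ t(8).
Step 5: Two-sided p-value from the t-distribution with 8 df = 0.488776.
Step 6: alpha = 0.1. fail to reject H0.

rho = 0.2485, p = 0.488776, fail to reject H0 at alpha = 0.1.


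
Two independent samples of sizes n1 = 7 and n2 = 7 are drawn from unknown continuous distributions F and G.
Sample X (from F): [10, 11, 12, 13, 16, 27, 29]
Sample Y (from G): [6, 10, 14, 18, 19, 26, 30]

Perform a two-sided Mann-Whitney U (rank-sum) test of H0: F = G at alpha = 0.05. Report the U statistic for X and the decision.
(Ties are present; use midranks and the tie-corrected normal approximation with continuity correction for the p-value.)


Step 1: Combine and sort all 14 observations; assign midranks.
sorted (value, group): (6,Y), (10,X), (10,Y), (11,X), (12,X), (13,X), (14,Y), (16,X), (18,Y), (19,Y), (26,Y), (27,X), (29,X), (30,Y)
ranks: 6->1, 10->2.5, 10->2.5, 11->4, 12->5, 13->6, 14->7, 16->8, 18->9, 19->10, 26->11, 27->12, 29->13, 30->14
Step 2: Rank sum for X: R1 = 2.5 + 4 + 5 + 6 + 8 + 12 + 13 = 50.5.
Step 3: U_X = R1 - n1(n1+1)/2 = 50.5 - 7*8/2 = 50.5 - 28 = 22.5.
       U_Y = n1*n2 - U_X = 49 - 22.5 = 26.5.
Step 4: Ties are present, so use the tie-corrected normal approximation (with continuity correction) for the p-value.
Step 5: p-value = 0.847841; compare to alpha = 0.05. fail to reject H0.

U_X = 22.5, p = 0.847841, fail to reject H0 at alpha = 0.05.


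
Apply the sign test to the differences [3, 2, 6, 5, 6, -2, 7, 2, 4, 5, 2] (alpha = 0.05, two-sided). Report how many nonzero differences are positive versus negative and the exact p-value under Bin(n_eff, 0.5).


Step 1: Discard zero differences. Original n = 11; n_eff = number of nonzero differences = 11.
Nonzero differences (with sign): +3, +2, +6, +5, +6, -2, +7, +2, +4, +5, +2
Step 2: Count signs: positive = 10, negative = 1.
Step 3: Under H0: P(positive) = 0.5, so the number of positives S ~ Bin(11, 0.5).
Step 4: Two-sided exact p-value = sum of Bin(11,0.5) probabilities at or below the observed probability = 0.011719.
Step 5: alpha = 0.05. reject H0.

n_eff = 11, pos = 10, neg = 1, p = 0.011719, reject H0.


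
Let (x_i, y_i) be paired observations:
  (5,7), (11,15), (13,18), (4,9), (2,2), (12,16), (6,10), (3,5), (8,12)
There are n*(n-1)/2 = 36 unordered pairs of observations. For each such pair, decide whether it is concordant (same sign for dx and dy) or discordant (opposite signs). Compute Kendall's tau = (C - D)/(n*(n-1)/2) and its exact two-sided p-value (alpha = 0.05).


Step 1: Enumerate the 36 unordered pairs (i,j) with i<j and classify each by sign(x_j-x_i) * sign(y_j-y_i).
  (1,2):dx=+6,dy=+8->C; (1,3):dx=+8,dy=+11->C; (1,4):dx=-1,dy=+2->D; (1,5):dx=-3,dy=-5->C
  (1,6):dx=+7,dy=+9->C; (1,7):dx=+1,dy=+3->C; (1,8):dx=-2,dy=-2->C; (1,9):dx=+3,dy=+5->C
  (2,3):dx=+2,dy=+3->C; (2,4):dx=-7,dy=-6->C; (2,5):dx=-9,dy=-13->C; (2,6):dx=+1,dy=+1->C
  (2,7):dx=-5,dy=-5->C; (2,8):dx=-8,dy=-10->C; (2,9):dx=-3,dy=-3->C; (3,4):dx=-9,dy=-9->C
  (3,5):dx=-11,dy=-16->C; (3,6):dx=-1,dy=-2->C; (3,7):dx=-7,dy=-8->C; (3,8):dx=-10,dy=-13->C
  (3,9):dx=-5,dy=-6->C; (4,5):dx=-2,dy=-7->C; (4,6):dx=+8,dy=+7->C; (4,7):dx=+2,dy=+1->C
  (4,8):dx=-1,dy=-4->C; (4,9):dx=+4,dy=+3->C; (5,6):dx=+10,dy=+14->C; (5,7):dx=+4,dy=+8->C
  (5,8):dx=+1,dy=+3->C; (5,9):dx=+6,dy=+10->C; (6,7):dx=-6,dy=-6->C; (6,8):dx=-9,dy=-11->C
  (6,9):dx=-4,dy=-4->C; (7,8):dx=-3,dy=-5->C; (7,9):dx=+2,dy=+2->C; (8,9):dx=+5,dy=+7->C
Step 2: C = 35, D = 1, total pairs = 36.
Step 3: tau = (C - D)/(n(n-1)/2) = (35 - 1)/36 = 0.944444.
Step 4: Exact two-sided p-value (enumerate n! = 362880 permutations of y under H0): p = 0.000050.
Step 5: alpha = 0.05. reject H0.

tau_b = 0.9444 (C=35, D=1), p = 0.000050, reject H0.


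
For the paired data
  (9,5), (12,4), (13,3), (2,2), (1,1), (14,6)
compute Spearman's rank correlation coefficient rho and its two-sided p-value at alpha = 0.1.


Step 1: Rank x and y separately (midranks; no ties here).
rank(x): 9->3, 12->4, 13->5, 2->2, 1->1, 14->6
rank(y): 5->5, 4->4, 3->3, 2->2, 1->1, 6->6
Step 2: d_i = R_x(i) - R_y(i); compute d_i^2.
  (3-5)^2=4, (4-4)^2=0, (5-3)^2=4, (2-2)^2=0, (1-1)^2=0, (6-6)^2=0
sum(d^2) = 8.
Step 3: rho = 1 - 6*8 / (6*(6^2 - 1)) = 1 - 48/210 = 0.771429.
Step 4: Under H0, t = rho * sqrt((n-2)/(1-rho^2)) = 2.4247 ~ t(4).
Step 5: Two-sided p-value from the t-distribution with 4 df = 0.072397.
Step 6: alpha = 0.1. reject H0.

rho = 0.7714, p = 0.072397, reject H0 at alpha = 0.1.


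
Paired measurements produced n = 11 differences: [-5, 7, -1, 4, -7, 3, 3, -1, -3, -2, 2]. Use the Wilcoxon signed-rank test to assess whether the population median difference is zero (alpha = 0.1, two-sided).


Step 1: Drop any zero differences (none here) and take |d_i|.
|d| = [5, 7, 1, 4, 7, 3, 3, 1, 3, 2, 2]
Step 2: Midrank |d_i| (ties get averaged ranks).
ranks: |5|->9, |7|->10.5, |1|->1.5, |4|->8, |7|->10.5, |3|->6, |3|->6, |1|->1.5, |3|->6, |2|->3.5, |2|->3.5
Step 3: Attach original signs; sum ranks with positive sign and with negative sign.
W+ = 10.5 + 8 + 6 + 6 + 3.5 = 34
W- = 9 + 1.5 + 10.5 + 1.5 + 6 + 3.5 = 32
(Check: W+ + W- = 66 should equal n(n+1)/2 = 66.)
Step 4: Test statistic W = min(W+, W-) = 32.
Step 5: Ties in |d|, so use the tie-corrected normal approximation.
        E[W] = n(n+1)/4 = 11*12/4 = 33.
        Tie groups: |d|=1 (t=2), |d|=2 (t=2), |d|=3 (t=3), |d|=7 (t=2); sum(t^3 - t) = 42.
        Var[W] = n(n+1)(2n+1)/24 - sum(t^3-t)/48 = 3036/24 - 42/48 = 125.625.
        z = (W - E[W]) / sqrt(Var[W]) = (32 - 33) / 11.2083 = -0.0892.
        Two-sided p = 2*Phi(z) = 0.928907.
Step 6: alpha = 0.1. fail to reject H0.

W+ = 34, W- = 32, W = min = 32, p = 0.928907, fail to reject H0.


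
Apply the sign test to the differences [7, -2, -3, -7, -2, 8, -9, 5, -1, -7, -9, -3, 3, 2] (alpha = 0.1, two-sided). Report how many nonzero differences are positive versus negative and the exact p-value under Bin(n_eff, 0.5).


Step 1: Discard zero differences. Original n = 14; n_eff = number of nonzero differences = 14.
Nonzero differences (with sign): +7, -2, -3, -7, -2, +8, -9, +5, -1, -7, -9, -3, +3, +2
Step 2: Count signs: positive = 5, negative = 9.
Step 3: Under H0: P(positive) = 0.5, so the number of positives S ~ Bin(14, 0.5).
Step 4: Two-sided exact p-value = sum of Bin(14,0.5) probabilities at or below the observed probability = 0.423950.
Step 5: alpha = 0.1. fail to reject H0.

n_eff = 14, pos = 5, neg = 9, p = 0.423950, fail to reject H0.


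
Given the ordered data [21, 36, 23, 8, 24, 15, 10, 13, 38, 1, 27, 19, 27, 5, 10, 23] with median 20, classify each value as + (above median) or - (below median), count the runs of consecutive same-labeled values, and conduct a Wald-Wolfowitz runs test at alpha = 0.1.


Step 1: Compute median = 20; label A = above, B = below.
Labels in order: AAABABBBABABABBA  (n_A = 8, n_B = 8)
Step 2: Count runs R = 11.
Step 3: Under H0 (random ordering), E[R] = 2*n_A*n_B/(n_A+n_B) + 1 = 2*8*8/16 + 1 = 9.0000.
        Var[R] = 2*n_A*n_B*(2*n_A*n_B - n_A - n_B) / ((n_A+n_B)^2 * (n_A+n_B-1)) = 14336/3840 = 3.7333.
        SD[R] = 1.9322.
Step 4: Continuity-corrected z = (R - 0.5 - E[R]) / SD[R] = (11 - 0.5 - 9.0000) / 1.9322 = 0.7763.
Step 5: Two-sided p-value via normal approximation = 2*(1 - Phi(|z|)) = 0.437558.
Step 6: alpha = 0.1. fail to reject H0.

R = 11, z = 0.7763, p = 0.437558, fail to reject H0.


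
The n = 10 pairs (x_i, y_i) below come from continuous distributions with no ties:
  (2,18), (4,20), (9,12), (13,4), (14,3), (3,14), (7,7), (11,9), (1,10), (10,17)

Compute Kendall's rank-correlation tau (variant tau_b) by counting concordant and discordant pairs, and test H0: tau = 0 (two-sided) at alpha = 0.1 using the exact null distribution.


Step 1: Enumerate the 45 unordered pairs (i,j) with i<j and classify each by sign(x_j-x_i) * sign(y_j-y_i).
  (1,2):dx=+2,dy=+2->C; (1,3):dx=+7,dy=-6->D; (1,4):dx=+11,dy=-14->D; (1,5):dx=+12,dy=-15->D
  (1,6):dx=+1,dy=-4->D; (1,7):dx=+5,dy=-11->D; (1,8):dx=+9,dy=-9->D; (1,9):dx=-1,dy=-8->C
  (1,10):dx=+8,dy=-1->D; (2,3):dx=+5,dy=-8->D; (2,4):dx=+9,dy=-16->D; (2,5):dx=+10,dy=-17->D
  (2,6):dx=-1,dy=-6->C; (2,7):dx=+3,dy=-13->D; (2,8):dx=+7,dy=-11->D; (2,9):dx=-3,dy=-10->C
  (2,10):dx=+6,dy=-3->D; (3,4):dx=+4,dy=-8->D; (3,5):dx=+5,dy=-9->D; (3,6):dx=-6,dy=+2->D
  (3,7):dx=-2,dy=-5->C; (3,8):dx=+2,dy=-3->D; (3,9):dx=-8,dy=-2->C; (3,10):dx=+1,dy=+5->C
  (4,5):dx=+1,dy=-1->D; (4,6):dx=-10,dy=+10->D; (4,7):dx=-6,dy=+3->D; (4,8):dx=-2,dy=+5->D
  (4,9):dx=-12,dy=+6->D; (4,10):dx=-3,dy=+13->D; (5,6):dx=-11,dy=+11->D; (5,7):dx=-7,dy=+4->D
  (5,8):dx=-3,dy=+6->D; (5,9):dx=-13,dy=+7->D; (5,10):dx=-4,dy=+14->D; (6,7):dx=+4,dy=-7->D
  (6,8):dx=+8,dy=-5->D; (6,9):dx=-2,dy=-4->C; (6,10):dx=+7,dy=+3->C; (7,8):dx=+4,dy=+2->C
  (7,9):dx=-6,dy=+3->D; (7,10):dx=+3,dy=+10->C; (8,9):dx=-10,dy=+1->D; (8,10):dx=-1,dy=+8->D
  (9,10):dx=+9,dy=+7->C
Step 2: C = 12, D = 33, total pairs = 45.
Step 3: tau = (C - D)/(n(n-1)/2) = (12 - 33)/45 = -0.466667.
Step 4: Exact two-sided p-value (enumerate n! = 3628800 permutations of y under H0): p = 0.072550.
Step 5: alpha = 0.1. reject H0.

tau_b = -0.4667 (C=12, D=33), p = 0.072550, reject H0.


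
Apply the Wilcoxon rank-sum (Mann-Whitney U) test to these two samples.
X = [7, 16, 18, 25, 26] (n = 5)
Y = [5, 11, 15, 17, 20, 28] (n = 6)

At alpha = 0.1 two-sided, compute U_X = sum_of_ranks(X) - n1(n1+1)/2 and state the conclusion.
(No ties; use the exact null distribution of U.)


Step 1: Combine and sort all 11 observations; assign midranks.
sorted (value, group): (5,Y), (7,X), (11,Y), (15,Y), (16,X), (17,Y), (18,X), (20,Y), (25,X), (26,X), (28,Y)
ranks: 5->1, 7->2, 11->3, 15->4, 16->5, 17->6, 18->7, 20->8, 25->9, 26->10, 28->11
Step 2: Rank sum for X: R1 = 2 + 5 + 7 + 9 + 10 = 33.
Step 3: U_X = R1 - n1(n1+1)/2 = 33 - 5*6/2 = 33 - 15 = 18.
       U_Y = n1*n2 - U_X = 30 - 18 = 12.
Step 4: No ties, so the exact null distribution of U (based on enumerating the C(11,5) = 462 equally likely rank assignments) gives the two-sided p-value.
Step 5: p-value = 0.662338; compare to alpha = 0.1. fail to reject H0.

U_X = 18, p = 0.662338, fail to reject H0 at alpha = 0.1.


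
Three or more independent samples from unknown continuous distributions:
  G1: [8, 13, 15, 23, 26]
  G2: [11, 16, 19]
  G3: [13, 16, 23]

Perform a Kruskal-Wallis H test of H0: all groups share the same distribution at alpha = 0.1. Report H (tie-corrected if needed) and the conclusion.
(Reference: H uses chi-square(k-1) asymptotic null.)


Step 1: Combine all N = 11 observations and assign midranks.
sorted (value, group, rank): (8,G1,1), (11,G2,2), (13,G1,3.5), (13,G3,3.5), (15,G1,5), (16,G2,6.5), (16,G3,6.5), (19,G2,8), (23,G1,9.5), (23,G3,9.5), (26,G1,11)
Step 2: Sum ranks within each group.
R_1 = 30 (n_1 = 5)
R_2 = 16.5 (n_2 = 3)
R_3 = 19.5 (n_3 = 3)
Step 3: H = 12/(N(N+1)) * sum(R_i^2/n_i) - 3(N+1)
     = 12/(11*12) * (30^2/5 + 16.5^2/3 + 19.5^2/3) - 3*12
     = 0.090909 * 397.5 - 36
     = 0.136364.
Step 4: Ties present; correction factor C = 1 - 18/(11^3 - 11) = 0.986364. Corrected H = 0.136364 / 0.986364 = 0.138249.
Step 5: Under H0, H ~ chi^2(2); p-value = 0.933211.
Step 6: alpha = 0.1. fail to reject H0.

H = 0.1382, df = 2, p = 0.933211, fail to reject H0.
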